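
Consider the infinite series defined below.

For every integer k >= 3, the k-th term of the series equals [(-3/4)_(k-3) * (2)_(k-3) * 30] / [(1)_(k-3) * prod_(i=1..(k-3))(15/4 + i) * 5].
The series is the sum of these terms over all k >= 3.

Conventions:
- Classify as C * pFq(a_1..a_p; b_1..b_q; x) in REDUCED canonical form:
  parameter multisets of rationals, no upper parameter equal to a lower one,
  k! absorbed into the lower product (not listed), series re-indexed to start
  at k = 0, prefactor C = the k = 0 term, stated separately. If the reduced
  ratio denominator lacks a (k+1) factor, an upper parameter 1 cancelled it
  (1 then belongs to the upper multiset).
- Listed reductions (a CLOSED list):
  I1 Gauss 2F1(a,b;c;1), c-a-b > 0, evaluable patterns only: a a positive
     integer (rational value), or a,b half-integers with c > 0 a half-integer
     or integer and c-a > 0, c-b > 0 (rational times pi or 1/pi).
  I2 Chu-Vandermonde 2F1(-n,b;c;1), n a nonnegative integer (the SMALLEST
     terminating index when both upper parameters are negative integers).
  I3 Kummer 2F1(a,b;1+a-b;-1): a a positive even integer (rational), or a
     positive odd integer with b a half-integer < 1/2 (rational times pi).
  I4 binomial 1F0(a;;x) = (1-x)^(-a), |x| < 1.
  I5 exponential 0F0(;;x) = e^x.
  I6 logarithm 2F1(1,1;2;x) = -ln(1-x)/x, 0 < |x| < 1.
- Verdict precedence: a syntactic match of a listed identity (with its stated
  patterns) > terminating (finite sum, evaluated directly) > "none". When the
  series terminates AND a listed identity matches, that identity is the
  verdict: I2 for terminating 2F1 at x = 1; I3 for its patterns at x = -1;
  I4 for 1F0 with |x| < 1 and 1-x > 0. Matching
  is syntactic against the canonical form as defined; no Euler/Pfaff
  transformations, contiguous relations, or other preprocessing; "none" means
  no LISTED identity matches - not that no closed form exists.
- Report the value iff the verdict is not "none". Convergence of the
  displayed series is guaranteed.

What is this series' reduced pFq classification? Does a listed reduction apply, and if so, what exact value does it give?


Canonical form: C = 6 times 2F1 with upper {-3/4, 2}, lower {19/4}, x = 1. Verdict (x = 1): Gauss's theorem (I1) applies (x = 1: the Gamma ratio telescopes since c-a-b = 7/2 > 0 and a = 2 in Z>0). Its exact value is 55/14.

Structural cue: with t_0 = 6, the constant factors (C = 6) combine into one prefactor.
Term ratio: r(k) = 1 * (k-3/4) (k+2) / [(k+19/4) (k+1)] - rational in k, leading ratio 1; with t_0 = 6, classification follows.


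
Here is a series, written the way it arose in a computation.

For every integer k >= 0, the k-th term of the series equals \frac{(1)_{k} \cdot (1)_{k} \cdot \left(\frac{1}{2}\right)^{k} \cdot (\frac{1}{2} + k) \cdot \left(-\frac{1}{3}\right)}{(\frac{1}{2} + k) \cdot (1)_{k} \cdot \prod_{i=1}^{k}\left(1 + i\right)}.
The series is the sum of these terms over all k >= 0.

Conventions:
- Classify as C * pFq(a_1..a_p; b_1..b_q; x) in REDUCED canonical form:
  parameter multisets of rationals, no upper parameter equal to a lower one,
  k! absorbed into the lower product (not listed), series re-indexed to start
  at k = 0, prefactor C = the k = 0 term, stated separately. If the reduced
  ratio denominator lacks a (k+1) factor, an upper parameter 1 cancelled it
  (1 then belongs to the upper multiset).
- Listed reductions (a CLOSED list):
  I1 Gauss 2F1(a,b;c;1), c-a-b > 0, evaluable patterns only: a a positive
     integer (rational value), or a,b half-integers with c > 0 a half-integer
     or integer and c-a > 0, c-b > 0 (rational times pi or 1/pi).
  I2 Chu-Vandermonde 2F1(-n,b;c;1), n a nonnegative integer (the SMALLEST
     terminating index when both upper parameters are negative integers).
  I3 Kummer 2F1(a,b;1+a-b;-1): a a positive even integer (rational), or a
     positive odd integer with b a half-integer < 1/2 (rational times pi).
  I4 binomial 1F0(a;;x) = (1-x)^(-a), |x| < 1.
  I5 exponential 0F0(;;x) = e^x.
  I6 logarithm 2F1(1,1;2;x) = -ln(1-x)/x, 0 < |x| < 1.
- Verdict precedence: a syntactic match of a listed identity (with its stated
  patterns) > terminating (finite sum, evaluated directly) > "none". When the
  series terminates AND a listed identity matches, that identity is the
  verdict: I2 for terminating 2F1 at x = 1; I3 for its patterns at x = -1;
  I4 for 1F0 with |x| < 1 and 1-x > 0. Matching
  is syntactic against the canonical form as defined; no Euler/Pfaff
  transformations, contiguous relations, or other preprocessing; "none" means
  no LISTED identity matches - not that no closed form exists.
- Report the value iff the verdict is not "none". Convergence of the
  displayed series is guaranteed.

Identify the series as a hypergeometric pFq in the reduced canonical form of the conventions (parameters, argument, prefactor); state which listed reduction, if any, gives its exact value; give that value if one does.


Classification (C = -\frac{1}{3}): 2F1 with upper {1, 1}, lower {2}, argument x = \frac{1}{2}. Verdict: logarithm (I6) matches (the logarithm: parameters (1,1;2), x = \frac{1}{2}). Its exact value is \frac{2}{3} \cdot \ln\left(\frac{1}{2}\right).

The tell: t_0 being -\frac{1}{3}, (1)_k (prefactor -1/3) is k! itself.
Adjacent-term ratio: r(k) = \frac{1}{2} * (k+1) (k+1) / [(k+2) (k+1)] ; factor over Q: parameters, x = \frac{1}{2}, and C = -\frac{1}{3}.


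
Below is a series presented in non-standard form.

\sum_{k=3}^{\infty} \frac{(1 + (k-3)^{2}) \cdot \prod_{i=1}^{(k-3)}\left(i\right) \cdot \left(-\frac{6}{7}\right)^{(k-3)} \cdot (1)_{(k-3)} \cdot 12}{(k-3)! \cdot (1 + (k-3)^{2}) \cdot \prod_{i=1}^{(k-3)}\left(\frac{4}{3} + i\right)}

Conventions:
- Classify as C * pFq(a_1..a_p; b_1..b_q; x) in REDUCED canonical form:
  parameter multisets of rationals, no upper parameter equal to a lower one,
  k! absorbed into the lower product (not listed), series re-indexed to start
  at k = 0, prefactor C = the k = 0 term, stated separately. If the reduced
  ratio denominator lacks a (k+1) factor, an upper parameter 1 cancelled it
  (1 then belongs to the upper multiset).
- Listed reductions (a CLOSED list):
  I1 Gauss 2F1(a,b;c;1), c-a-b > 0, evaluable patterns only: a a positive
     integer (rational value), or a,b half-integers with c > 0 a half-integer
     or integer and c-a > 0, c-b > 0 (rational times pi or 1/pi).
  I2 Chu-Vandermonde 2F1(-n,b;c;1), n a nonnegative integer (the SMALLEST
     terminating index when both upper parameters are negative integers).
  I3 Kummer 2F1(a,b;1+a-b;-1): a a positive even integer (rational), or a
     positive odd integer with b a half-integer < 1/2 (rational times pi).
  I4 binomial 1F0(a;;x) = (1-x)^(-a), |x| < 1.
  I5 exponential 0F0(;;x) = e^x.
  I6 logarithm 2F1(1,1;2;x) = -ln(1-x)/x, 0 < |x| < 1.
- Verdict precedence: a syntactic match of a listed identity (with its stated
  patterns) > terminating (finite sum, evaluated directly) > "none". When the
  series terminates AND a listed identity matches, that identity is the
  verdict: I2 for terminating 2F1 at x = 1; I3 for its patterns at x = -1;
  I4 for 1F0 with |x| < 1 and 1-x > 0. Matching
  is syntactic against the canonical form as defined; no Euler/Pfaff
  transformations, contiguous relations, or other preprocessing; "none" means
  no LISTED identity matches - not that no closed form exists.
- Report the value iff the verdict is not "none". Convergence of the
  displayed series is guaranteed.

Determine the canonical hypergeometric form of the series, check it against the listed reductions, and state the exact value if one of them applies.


The series (x = -\frac{6}{7}) is 2F1: upper {1, 1}, lower {\frac{7}{3}}, prefactor 12. Verdict: none. No listed pattern accepts 2F1(1, 1; \frac{7}{3}; -\frac{6}{7}).

Key step: from the first term 12: the factor k^2 + 1 cancels (top and bottom), leaving C = 12, x = -6/7.
Ratio: r(k) = -\frac{6}{7} * (k+1) (k+1) / [(k+\frac{7}{3}) (k+1)] - poly over poly, x = -\frac{6}{7} from leading terms; C = 12 at k = 0.


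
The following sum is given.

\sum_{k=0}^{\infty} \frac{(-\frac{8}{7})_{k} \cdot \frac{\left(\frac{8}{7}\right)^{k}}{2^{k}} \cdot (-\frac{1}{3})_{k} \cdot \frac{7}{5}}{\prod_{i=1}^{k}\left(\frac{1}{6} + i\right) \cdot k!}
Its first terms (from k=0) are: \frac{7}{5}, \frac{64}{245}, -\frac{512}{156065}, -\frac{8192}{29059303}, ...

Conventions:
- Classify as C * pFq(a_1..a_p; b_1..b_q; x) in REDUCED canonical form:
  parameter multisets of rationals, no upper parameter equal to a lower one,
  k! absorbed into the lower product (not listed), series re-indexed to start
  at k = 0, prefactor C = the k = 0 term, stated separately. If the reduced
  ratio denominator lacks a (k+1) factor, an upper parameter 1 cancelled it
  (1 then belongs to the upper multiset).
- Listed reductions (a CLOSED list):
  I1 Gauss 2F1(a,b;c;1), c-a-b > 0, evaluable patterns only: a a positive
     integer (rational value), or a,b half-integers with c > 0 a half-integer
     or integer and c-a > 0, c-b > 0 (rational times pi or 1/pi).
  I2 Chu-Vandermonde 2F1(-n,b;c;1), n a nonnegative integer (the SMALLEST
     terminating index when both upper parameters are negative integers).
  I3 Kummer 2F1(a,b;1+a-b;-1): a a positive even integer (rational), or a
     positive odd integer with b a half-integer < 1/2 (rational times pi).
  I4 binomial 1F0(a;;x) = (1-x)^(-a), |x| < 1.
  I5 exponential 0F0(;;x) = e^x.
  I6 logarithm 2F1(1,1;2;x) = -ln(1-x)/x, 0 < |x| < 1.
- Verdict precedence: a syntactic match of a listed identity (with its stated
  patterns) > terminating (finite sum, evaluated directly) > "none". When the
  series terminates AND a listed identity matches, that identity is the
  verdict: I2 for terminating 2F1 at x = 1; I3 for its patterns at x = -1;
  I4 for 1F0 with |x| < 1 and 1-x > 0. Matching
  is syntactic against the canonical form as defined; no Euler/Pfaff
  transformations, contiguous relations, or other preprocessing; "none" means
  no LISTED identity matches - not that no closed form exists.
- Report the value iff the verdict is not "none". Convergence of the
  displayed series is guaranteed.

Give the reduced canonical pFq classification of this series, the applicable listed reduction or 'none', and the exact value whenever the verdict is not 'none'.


Classification (C = \frac{7}{5}): 2F1 with upper {-\frac{8}{7}, -\frac{1}{3}}, lower {\frac{7}{6}}, argument x = \frac{4}{7}. Verdict: none - at argument \frac{4}{7} the multisets {-\frac{8}{7}, -\frac{1}{3}} ; {\frac{7}{6}} match no listed identity.

Key step: t_0 being \frac{7}{5}, the lower running product (prefactor 7/5) is a rising factorial.
Term ratio: r(k) = \frac{4}{7} * (k-\frac{8}{7}) (k-\frac{1}{3}) / [(k+\frac{7}{6}) (k+1)] - rational in k, leading ratio \frac{4}{7}; with t_0 = \frac{7}{5}, classification follows.


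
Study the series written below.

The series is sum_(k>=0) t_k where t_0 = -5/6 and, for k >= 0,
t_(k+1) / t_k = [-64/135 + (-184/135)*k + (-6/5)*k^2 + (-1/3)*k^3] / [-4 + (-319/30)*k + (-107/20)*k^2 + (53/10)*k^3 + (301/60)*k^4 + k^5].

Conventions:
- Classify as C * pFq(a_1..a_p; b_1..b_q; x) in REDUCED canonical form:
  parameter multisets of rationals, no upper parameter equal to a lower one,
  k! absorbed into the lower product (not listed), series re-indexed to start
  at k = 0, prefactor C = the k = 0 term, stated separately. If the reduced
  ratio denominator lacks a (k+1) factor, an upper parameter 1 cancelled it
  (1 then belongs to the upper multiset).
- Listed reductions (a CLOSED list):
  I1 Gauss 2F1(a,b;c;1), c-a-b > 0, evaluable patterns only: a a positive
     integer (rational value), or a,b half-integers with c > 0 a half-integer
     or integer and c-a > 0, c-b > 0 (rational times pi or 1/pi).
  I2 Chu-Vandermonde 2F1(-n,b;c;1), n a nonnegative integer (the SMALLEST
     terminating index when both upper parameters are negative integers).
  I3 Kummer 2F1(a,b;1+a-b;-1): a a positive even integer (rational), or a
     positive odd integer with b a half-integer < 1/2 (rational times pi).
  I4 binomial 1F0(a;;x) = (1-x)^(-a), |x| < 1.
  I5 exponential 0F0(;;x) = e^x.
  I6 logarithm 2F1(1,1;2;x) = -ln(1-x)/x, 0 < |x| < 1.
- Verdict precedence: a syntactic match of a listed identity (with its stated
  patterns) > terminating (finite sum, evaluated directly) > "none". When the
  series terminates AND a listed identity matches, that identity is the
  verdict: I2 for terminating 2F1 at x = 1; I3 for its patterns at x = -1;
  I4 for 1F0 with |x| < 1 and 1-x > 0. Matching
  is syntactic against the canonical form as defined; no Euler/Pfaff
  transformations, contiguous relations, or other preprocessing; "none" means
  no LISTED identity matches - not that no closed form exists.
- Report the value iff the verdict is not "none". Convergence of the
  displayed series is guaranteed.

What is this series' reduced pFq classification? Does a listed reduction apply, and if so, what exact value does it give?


Reduced: x = -1/3, 1F2, upper = {4/3}, lower = {-5/4, 3}, C = -5/6. Verdict: none here - no I1-I6 shape fits x = -1/3 with lower {-5/4, 3}.

The tell: t_0 = -5/6 here, and the ratio is unreduced: k + 2/3 divides both sides (prefactor -5/6).
Ratio: r(k) = (-1/3) * (k+4/3) / [(k-5/4) (k+3) (k+1)] - rational in k, leading ratio (-1/3); with t_0 = -5/6, classification follows.


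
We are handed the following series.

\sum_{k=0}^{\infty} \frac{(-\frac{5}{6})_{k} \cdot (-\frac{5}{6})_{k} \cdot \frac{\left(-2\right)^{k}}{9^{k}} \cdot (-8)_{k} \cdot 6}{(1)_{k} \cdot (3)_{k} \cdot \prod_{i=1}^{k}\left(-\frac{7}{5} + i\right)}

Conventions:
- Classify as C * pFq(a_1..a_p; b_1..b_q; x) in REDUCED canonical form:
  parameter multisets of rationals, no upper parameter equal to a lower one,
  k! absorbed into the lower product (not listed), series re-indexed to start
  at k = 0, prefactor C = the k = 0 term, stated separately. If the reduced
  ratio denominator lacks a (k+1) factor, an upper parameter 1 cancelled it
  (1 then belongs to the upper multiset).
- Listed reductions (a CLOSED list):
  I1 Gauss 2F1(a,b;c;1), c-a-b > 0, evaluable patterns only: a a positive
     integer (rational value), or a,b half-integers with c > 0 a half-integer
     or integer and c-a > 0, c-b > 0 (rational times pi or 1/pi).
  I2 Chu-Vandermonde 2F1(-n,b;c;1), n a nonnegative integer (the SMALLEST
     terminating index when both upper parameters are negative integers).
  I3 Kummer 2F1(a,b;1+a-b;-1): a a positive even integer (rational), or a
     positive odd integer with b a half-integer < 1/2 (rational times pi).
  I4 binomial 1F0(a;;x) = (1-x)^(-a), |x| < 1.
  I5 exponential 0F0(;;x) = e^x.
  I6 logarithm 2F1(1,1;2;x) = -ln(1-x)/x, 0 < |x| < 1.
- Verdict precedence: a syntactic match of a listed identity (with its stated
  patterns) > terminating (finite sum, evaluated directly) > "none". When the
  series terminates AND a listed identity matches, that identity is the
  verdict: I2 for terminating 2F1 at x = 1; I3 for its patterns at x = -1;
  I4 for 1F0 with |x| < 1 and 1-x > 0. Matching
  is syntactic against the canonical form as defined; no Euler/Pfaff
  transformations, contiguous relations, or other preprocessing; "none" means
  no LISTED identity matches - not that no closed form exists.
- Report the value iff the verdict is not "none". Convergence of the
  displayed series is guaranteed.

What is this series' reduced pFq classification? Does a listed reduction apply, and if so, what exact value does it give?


At argument -\frac{2}{9}: a 3F2 with upper {-8, -\frac{5}{6}, -\frac{5}{6}}, lower {-\frac{2}{5}, 3}, scaled by C = 6. Verdict: terminating at k = 8: the factor (-8)_k kills every later term; summing the 9 survivors is exact. Sum: -\frac{500969488175431549252479613}{2150202508498805185421770752}.

Key step: from the first term 6: the two geometric factors (prefactor 6) combine into one argument.
Term ratio: r(k) = -\frac{2}{9} * (k-8) (k-\frac{5}{6}) (k-\frac{5}{6}) / [(k-\frac{2}{5}) (k+3) (k+1)] - poly over poly, x = -\frac{2}{9} from leading terms; C = 6 at k = 0.


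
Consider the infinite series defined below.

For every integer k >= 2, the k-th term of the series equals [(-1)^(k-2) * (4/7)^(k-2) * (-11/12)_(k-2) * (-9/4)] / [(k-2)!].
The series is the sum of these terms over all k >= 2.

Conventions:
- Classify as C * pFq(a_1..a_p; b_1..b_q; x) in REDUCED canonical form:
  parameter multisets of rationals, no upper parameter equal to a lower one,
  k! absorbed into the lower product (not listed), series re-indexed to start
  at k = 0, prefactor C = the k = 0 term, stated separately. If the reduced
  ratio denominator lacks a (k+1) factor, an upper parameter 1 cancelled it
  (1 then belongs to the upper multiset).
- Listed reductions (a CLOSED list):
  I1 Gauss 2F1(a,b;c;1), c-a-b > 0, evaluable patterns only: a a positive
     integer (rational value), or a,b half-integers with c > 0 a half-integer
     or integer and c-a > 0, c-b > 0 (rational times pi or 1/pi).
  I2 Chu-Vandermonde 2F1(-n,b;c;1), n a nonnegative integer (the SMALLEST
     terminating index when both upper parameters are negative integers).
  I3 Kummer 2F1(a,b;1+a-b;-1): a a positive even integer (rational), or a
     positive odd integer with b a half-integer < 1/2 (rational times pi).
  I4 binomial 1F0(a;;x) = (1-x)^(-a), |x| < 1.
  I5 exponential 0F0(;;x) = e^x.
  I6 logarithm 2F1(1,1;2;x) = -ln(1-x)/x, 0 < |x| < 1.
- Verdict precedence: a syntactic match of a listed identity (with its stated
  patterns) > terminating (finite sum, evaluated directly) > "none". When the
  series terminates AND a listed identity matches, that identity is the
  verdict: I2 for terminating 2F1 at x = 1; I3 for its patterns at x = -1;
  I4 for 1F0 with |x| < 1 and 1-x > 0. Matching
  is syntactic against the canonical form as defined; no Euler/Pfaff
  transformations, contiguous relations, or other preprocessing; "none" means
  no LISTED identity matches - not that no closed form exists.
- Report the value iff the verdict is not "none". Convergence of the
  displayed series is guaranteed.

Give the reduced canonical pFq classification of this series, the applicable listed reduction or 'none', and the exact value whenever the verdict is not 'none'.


Classification (C = -9/4): 1F0 with upper {-11/12}, lower {-}, argument x = -4/7. Verdict: the binomial series (I4) fires (the 1F0 binomial series: exponent 11/12, x = -4/7). Hence: (-9/4) * (11/7)^(11/12).

Key step: t_0 being -9/4, the (-1)^k factor (C = -9/4) folds into the argument's sign.
Consecutive-term ratio: r(k) = (-4/7) * (k-11/12) / [(k+1)] - rational; roots negated = parameters, x = (-4/7), C = -9/4.


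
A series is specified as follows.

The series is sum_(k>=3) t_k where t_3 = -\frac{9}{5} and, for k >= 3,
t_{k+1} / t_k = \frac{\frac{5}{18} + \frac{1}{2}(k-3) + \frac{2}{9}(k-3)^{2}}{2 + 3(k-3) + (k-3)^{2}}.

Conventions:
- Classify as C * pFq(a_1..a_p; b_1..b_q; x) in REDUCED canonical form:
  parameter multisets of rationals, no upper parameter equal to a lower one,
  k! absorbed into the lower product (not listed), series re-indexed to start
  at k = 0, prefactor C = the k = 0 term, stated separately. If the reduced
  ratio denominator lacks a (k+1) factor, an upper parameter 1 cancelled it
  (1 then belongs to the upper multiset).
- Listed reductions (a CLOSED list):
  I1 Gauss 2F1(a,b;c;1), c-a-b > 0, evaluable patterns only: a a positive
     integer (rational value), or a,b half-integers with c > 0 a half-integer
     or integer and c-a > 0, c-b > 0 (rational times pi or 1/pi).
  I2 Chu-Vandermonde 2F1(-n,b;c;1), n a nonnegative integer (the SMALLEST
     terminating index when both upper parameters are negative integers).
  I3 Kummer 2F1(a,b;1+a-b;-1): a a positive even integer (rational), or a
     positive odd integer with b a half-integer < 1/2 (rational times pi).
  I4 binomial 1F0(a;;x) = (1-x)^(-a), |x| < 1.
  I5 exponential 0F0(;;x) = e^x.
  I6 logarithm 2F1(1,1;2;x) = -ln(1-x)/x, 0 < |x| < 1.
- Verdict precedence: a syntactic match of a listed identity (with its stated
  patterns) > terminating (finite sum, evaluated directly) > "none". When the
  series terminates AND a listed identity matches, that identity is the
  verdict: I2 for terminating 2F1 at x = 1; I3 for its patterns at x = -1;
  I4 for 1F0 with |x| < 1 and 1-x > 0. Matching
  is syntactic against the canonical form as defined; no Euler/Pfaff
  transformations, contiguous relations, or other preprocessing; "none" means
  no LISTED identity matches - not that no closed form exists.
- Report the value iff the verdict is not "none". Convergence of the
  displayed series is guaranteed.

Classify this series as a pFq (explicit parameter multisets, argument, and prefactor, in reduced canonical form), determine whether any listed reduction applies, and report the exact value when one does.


Structural cue: t_0 being -\frac{9}{5}, roots of the ratio polynomials (prefactor -9/5) are the negated parameters.
Consecutive-term ratio: r(k) = \frac{2}{9} * (k+1) (k+\frac{5}{4}) / [(k+2) (k+1)] - poly over poly, x = \frac{2}{9} from leading terms; C = -\frac{9}{5} at k = 0.

At argument \frac{2}{9}: a 2F1 with upper {1, \frac{5}{4}}, lower {2}, scaled by C = -\frac{9}{5}. Verdict: no listed reduction: x = \frac{2}{9} and upper {1, \frac{5}{4}} fail every I1-I6 pattern.


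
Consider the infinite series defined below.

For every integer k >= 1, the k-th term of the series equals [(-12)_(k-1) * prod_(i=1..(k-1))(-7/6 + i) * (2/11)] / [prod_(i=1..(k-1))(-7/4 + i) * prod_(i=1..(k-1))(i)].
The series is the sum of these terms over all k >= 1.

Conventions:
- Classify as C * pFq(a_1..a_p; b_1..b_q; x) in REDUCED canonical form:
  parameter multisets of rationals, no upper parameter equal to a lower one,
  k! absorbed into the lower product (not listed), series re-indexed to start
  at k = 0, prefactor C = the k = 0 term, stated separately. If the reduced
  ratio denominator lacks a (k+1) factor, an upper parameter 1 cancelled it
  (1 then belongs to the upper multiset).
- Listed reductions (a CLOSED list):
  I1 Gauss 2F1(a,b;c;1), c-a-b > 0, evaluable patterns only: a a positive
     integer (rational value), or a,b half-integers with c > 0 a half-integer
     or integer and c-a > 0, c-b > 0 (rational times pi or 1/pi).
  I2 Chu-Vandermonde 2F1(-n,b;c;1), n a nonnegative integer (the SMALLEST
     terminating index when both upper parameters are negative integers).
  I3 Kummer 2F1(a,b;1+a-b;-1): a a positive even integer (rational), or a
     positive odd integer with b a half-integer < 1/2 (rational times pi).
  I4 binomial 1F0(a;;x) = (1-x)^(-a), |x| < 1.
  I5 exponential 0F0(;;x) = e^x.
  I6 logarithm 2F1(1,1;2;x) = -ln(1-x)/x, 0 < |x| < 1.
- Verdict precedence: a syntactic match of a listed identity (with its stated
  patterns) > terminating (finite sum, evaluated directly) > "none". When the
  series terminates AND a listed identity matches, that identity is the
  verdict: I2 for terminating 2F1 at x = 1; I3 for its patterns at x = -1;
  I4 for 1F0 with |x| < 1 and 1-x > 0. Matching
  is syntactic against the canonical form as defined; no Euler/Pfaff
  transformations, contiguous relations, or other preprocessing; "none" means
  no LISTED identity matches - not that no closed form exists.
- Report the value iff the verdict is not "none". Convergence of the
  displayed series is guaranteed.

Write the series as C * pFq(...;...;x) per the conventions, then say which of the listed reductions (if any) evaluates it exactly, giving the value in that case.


At argument 1: a 2F1 with upper {-12, -1/6}, lower {-3/4}, scaled by C = 2/11. Verdict: Vandermonde's identity (I2) fires (terminating 2F1 at x = 1 with n = 12, b = -1/6, c = -3/4). Its exact value is 18842292350/52560046341.

Key observation: with t_0 = 2/11, the running product (C = 2/11) telescopes to a rising factorial.
Ratio: r(k) = 1 * (k-12) (k-1/6) / [(k-3/4) (k+1)] ; factor over Q: parameters, x = 1, and C = 2/11.


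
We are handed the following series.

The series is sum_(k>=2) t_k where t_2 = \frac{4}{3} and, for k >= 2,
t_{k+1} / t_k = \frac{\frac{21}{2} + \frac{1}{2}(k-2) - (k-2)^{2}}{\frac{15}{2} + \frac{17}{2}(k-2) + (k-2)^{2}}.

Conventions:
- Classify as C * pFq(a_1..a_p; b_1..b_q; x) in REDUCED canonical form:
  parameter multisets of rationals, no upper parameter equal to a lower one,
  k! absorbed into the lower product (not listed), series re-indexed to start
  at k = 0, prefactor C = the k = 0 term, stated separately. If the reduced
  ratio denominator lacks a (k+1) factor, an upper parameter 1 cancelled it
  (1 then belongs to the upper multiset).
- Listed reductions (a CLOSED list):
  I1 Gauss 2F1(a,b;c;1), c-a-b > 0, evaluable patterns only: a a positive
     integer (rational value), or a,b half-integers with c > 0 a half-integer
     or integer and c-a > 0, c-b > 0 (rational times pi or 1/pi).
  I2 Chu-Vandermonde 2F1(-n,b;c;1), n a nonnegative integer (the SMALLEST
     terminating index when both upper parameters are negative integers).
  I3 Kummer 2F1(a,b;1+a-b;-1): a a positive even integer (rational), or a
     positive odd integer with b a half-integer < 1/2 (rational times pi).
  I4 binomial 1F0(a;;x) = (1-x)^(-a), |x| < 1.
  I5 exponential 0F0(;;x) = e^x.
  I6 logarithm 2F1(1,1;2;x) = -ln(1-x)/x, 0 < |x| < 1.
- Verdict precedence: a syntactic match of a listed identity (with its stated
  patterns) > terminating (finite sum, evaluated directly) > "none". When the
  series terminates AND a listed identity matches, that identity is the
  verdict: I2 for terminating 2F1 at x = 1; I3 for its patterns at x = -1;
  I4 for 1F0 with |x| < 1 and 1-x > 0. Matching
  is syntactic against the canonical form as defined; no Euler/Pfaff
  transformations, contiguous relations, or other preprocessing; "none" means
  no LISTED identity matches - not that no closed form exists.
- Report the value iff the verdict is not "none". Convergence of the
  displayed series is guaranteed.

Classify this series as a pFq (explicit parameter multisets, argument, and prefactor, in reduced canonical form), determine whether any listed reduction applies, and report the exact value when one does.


Reduced: x = -1, 2F1, upper = {-\frac{7}{2}, 3}, lower = {\frac{15}{2}}, C = \frac{4}{3}. Verdict: the Kummer evaluation I3 matches (x = -1; c = \frac{15}{2} equals 1+a-b for upper {-\frac{7}{2}, 3}: listed pattern). Its exact value is \frac{3003}{2048} \cdot \pi.

Structural cue: x = -1 and factor the ratio over Q (C = 4/3): negated roots = parameters.
Step ratio: r(k) = -1 * (k-\frac{7}{2}) (k+3) / [(k+\frac{15}{2}) (k+1)] - rational in k, leading ratio -1; with t_0 = \frac{4}{3}, classification follows.


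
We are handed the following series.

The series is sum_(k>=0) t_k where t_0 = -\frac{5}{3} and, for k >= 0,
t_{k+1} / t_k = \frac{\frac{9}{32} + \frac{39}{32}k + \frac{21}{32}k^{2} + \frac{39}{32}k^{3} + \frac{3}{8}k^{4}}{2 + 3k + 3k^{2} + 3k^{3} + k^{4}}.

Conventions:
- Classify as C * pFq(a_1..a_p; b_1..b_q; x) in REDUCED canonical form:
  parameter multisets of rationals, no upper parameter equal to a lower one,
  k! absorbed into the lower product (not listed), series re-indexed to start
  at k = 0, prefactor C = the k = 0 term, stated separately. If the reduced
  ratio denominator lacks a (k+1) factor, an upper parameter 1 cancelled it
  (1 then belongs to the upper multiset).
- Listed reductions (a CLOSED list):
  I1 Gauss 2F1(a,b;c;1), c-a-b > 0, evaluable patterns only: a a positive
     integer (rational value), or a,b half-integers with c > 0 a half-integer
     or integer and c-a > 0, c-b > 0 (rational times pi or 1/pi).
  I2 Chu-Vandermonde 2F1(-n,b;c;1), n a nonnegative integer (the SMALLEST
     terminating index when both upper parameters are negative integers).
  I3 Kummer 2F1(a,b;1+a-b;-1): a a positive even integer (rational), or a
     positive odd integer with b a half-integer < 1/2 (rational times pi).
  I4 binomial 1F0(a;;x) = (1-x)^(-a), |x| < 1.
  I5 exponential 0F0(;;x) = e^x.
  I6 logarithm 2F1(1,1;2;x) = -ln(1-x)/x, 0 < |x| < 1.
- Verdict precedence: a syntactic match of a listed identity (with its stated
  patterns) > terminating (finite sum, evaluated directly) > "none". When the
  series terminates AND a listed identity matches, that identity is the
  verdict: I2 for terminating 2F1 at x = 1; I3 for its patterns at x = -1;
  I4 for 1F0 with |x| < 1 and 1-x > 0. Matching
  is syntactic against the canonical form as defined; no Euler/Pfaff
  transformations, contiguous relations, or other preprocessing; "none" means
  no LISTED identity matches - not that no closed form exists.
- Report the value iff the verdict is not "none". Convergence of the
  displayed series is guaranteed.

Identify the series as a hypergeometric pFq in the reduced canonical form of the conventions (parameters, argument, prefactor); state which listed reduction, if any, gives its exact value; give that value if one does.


Canonical form: C = -\frac{5}{3} times 2F1 with upper {\frac{1}{4}, 3}, lower {2}, x = \frac{3}{8}. Verdict: none. A 2F1 with upper {\frac{1}{4}, 3} fits none of I1-I6 at x = \frac{3}{8}; the sum runs forever.

Key step: from the first term -\frac{5}{3}: roots of the ratio polynomials (prefactor -5/3) are the negated parameters.
Step ratio: r(k) = \frac{3}{8} * (k+\frac{1}{4}) (k+3) / [(k+2) (k+1)] - rational in k. x = \frac{3}{8}; t_0 = -\frac{5}{3}; negate the roots.


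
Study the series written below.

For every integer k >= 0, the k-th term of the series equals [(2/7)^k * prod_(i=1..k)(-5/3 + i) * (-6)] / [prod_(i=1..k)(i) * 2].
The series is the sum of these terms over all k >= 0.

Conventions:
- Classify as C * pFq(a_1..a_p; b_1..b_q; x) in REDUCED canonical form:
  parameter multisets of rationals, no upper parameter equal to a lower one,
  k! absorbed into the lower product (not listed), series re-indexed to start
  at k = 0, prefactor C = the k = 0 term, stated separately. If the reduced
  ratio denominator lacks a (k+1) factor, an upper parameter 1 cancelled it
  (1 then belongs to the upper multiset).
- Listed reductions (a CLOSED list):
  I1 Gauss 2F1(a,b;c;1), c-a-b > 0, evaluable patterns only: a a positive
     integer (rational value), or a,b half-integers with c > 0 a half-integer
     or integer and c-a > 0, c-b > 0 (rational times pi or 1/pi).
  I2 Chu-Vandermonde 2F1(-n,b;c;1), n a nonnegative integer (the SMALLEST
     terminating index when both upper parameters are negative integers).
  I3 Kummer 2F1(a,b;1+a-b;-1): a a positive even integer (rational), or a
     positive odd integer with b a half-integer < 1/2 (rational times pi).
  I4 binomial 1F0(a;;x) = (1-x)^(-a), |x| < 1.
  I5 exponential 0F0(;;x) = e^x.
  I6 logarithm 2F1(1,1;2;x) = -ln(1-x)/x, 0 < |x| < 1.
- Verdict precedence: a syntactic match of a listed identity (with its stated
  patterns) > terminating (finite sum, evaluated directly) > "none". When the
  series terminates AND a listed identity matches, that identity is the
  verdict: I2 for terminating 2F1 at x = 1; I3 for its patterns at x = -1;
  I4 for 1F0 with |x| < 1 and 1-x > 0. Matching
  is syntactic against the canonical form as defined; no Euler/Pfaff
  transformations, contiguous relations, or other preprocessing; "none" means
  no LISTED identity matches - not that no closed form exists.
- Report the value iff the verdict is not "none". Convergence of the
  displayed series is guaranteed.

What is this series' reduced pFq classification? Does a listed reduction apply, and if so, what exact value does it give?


The series (x = 2/7) is 1F0: upper {-2/3}, lower {-}, prefactor -3. Verdict: binomial (I4) matches (the 1F0 binomial series: exponent 2/3, x = 2/7). Its exact value is (-3) * (5/7)^(2/3).

The tell: from the first term -3: the running product (C = -3) telescopes to a rising factorial.
Step ratio: r(k) = (2/7) * (k-2/3) / [(k+1)] ; factor over Q: parameters, x = (2/7), and C = -3.


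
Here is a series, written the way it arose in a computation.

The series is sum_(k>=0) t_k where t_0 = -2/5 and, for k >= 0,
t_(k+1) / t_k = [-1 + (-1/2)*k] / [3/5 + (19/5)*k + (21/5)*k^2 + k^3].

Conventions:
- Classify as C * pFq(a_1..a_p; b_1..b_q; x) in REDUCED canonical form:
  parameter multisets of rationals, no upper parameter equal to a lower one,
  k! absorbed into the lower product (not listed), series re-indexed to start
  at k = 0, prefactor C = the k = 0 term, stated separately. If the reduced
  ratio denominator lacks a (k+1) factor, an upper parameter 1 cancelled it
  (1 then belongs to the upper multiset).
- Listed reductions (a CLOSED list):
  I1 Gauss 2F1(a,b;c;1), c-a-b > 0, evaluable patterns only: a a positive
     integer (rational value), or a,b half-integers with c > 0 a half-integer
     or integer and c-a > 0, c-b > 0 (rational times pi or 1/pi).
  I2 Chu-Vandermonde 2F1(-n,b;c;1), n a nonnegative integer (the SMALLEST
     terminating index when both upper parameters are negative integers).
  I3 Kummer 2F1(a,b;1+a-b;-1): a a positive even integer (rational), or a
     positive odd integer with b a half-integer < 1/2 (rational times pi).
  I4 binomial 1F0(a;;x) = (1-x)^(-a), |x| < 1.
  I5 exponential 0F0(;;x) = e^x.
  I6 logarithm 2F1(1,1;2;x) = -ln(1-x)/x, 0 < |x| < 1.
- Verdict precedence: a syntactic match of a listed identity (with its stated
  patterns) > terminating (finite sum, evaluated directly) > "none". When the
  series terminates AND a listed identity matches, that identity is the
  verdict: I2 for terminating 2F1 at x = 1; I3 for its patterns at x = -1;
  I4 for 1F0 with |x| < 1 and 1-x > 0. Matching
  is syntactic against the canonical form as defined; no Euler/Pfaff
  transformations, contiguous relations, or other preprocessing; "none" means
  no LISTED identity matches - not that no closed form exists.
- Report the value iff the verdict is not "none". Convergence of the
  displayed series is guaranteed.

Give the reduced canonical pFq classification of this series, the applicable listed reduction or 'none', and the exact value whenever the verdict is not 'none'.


Reduced: x = -1/2, 1F2, upper = {2}, lower = {1/5, 3}, C = -2/5. Verdict: none here - no I1-I6 shape fits x = -1/2 with lower {1/5, 3}.

First insight: t_0 = -2/5 here, and the expanded ratio factors over Q; C = -2/5, x = -1/2, roots give parameters.
Term ratio: r(k) = (-1/2) * (k+2) / [(k+1/5) (k+3) (k+1)] - rational in k, leading ratio (-1/2); with t_0 = -2/5, classification follows.


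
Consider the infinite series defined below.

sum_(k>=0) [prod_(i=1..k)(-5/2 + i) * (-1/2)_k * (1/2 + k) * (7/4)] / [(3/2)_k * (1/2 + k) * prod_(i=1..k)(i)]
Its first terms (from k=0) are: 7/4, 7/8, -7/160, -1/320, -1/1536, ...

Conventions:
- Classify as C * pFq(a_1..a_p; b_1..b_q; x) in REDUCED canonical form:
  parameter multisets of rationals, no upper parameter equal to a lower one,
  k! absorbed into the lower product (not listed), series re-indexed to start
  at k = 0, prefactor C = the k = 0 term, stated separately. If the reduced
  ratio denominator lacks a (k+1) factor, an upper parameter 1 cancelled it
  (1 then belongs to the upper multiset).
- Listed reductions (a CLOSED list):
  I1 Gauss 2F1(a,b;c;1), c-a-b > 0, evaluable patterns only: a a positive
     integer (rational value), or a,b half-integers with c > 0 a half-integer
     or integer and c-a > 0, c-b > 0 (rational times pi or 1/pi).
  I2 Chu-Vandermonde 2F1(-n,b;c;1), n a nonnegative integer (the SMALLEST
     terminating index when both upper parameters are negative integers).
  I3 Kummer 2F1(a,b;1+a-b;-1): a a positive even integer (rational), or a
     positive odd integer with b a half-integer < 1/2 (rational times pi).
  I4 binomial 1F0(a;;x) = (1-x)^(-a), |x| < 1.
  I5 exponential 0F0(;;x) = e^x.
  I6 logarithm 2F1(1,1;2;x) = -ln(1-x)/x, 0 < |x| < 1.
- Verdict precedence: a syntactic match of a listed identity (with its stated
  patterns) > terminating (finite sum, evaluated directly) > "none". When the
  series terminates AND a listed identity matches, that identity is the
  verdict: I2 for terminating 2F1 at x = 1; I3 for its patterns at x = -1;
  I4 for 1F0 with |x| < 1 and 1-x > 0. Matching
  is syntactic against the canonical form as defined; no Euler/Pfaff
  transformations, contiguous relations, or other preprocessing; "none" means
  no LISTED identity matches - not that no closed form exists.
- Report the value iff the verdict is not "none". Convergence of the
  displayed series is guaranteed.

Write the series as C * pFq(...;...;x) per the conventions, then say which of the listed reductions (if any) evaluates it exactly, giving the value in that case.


Reduced: x = 1, 2F1, upper = {-3/2, -1/2}, lower = {3/2}, C = 7/4. Verdict: Gauss (I1, half-integer pattern) applies (x = 1; upper {-3/2, -1/2} half-integers, c = 3/2 in the evaluable pattern). Sum: (105/128) * pi.

Structural cue: with t_0 = 7/4, the running product (prefactor 7/4) telescopes to a rising factorial.
Term ratio: r(k) = 1 * (k-3/2) (k-1/2) / [(k+3/2) (k+1)] - rational in k, leading ratio 1; with t_0 = 7/4, classification follows.


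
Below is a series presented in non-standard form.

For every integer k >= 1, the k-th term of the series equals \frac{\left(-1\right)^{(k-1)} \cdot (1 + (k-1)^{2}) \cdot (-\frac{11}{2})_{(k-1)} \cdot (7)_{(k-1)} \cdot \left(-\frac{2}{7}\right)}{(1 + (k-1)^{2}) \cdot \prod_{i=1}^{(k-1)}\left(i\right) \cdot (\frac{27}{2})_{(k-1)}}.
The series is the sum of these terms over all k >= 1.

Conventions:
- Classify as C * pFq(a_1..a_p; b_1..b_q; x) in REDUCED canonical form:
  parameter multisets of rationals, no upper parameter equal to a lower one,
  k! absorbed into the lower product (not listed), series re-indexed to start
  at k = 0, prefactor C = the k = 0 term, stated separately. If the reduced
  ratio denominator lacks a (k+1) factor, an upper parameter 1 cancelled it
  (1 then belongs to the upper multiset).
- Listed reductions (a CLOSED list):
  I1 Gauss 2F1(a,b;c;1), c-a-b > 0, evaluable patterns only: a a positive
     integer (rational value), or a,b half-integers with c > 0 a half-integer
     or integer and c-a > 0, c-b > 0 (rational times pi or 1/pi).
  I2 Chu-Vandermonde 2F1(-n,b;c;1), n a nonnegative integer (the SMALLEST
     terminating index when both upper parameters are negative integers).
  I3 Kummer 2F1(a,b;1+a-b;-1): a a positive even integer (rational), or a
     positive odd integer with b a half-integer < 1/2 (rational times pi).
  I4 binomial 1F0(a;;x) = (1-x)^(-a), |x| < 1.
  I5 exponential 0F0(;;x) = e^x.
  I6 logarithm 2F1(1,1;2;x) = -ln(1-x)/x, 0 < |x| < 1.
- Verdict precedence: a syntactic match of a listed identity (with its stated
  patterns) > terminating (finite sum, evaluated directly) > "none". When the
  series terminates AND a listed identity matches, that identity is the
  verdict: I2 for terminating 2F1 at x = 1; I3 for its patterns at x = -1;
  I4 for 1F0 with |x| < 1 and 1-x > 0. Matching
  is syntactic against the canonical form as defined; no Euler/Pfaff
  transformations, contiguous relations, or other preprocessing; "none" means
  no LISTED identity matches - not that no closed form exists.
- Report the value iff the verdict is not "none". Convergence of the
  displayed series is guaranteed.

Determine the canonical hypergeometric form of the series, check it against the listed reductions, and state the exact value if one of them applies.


Prefactor -\frac{2}{7}, argument -1: 2F1 with upper {-\frac{11}{2}, 7} over lower {\frac{27}{2}}. Verdict: Kummer's theorem (I3) matches (x = -1; c = \frac{27}{2} equals 1+a-b for upper {-\frac{11}{2}, 7}: listed pattern). Sum: \left(-\frac{132793375}{134217728}\right) \cdot \pi.

First insight: with t_0 = -\frac{2}{7}, striking the common factor k^2 + 1 reduces the term (C = -2/7, x = -1).
Ratio: r(k) = -1 * (k-\frac{11}{2}) (k+7) / [(k+\frac{27}{2}) (k+1)] - poly over poly, x = -1 from leading terms; C = -\frac{2}{7} at k = 0.


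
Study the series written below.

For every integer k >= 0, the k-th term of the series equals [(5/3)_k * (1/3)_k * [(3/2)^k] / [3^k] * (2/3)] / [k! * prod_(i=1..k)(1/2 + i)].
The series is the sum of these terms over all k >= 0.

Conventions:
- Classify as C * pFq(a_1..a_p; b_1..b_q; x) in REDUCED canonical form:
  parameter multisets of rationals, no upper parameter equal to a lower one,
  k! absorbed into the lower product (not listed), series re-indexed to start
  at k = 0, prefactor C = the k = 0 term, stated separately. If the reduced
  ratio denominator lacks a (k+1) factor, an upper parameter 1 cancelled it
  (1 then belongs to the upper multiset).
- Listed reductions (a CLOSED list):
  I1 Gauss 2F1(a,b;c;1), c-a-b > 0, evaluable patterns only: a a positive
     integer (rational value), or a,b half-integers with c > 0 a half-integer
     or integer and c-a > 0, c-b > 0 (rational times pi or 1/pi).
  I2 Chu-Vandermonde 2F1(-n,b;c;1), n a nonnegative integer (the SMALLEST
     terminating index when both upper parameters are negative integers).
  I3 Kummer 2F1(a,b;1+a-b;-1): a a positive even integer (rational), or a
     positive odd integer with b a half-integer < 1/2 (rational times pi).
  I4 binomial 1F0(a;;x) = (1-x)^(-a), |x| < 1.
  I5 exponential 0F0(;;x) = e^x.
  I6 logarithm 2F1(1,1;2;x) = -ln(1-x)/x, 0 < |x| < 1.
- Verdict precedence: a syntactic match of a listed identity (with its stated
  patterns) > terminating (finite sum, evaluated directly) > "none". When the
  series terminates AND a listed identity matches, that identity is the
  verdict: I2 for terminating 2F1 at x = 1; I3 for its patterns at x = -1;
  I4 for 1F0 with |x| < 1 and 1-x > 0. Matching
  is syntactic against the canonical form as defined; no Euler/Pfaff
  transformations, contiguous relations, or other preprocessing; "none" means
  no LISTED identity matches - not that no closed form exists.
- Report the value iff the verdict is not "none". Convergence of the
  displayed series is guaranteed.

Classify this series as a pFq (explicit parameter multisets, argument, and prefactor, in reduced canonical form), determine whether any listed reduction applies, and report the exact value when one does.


With C = 2/3: the canonical form is 2F1(1/3, 5/3; 3/2; 1/2). Verdict: none (x = 1/2): each listed identity misses the multisets {1/3, 5/3} ; {3/2}.

Key step: from the first term 2/3: the two k-th powers (prefactor 2/3) combine into one argument.
Consecutive-term ratio: r(k) = (1/2) * (k+1/3) (k+5/3) / [(k+3/2) (k+1)] ; factor over Q: parameters, x = (1/2), and C = 2/3.
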